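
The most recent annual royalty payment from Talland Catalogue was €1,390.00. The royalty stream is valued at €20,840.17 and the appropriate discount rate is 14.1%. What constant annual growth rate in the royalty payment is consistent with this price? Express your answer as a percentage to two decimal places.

6.97%

P = D₀(1+g)/(r−g) ⇒ P(r−g) = D₀(1+g) ⇒ g(P+D₀) = P·r − D₀
g = (P·r − D₀)/(P + D₀) = (€20,840.17×0.141 − €1,390.00) / (€20,840.17 + €1,390.00) = 0.069656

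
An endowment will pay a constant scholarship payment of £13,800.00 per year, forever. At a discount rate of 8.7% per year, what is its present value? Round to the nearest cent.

Level perpetuity: PV = C / r = £13,800.00 / 0.087 = £158,620.69

£158620.69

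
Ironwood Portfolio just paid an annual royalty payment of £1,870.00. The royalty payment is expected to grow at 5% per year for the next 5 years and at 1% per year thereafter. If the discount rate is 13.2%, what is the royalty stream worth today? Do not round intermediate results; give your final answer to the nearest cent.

£18133.62

D_1 = 1963.50000
D_2 = 2061.67500
D_3 = 2164.75875
D_4 = 2272.99669
D_5 = 2386.64652
Terminal value at year 5: TV = D_5×(1+g_2)/(r−g_2) = 2410.51299/0.122 = 19758.30317
P_0 = D_1/(1+r)^1 + D_2/(1+r)^2 + D_3/(1+r)^3 + D_4/(1+r)^4 + D_5/(1+r)^5 + TV/(1+r)^5
    = 1734.54064 + 1608.89370 + 1492.34840 + 1384.24542 + 1283.97323 + 10629.61441 = 18133.61579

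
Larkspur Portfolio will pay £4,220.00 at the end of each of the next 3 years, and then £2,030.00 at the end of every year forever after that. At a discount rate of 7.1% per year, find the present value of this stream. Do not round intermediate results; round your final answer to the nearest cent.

£34328.32

PV of 3-year annuity: £4,220.00 × [1 − (1+0.071)^−3] / 0.071 = 11054.41110
Perpetuity value at year 3: £2,030.00 / 0.071 = 28591.54930
PV of perpetuity: 28591.54930 / (1+0.071)^3 = 23273.90604
Total PV = 11054.41110 + 23273.90604 = 34328.31714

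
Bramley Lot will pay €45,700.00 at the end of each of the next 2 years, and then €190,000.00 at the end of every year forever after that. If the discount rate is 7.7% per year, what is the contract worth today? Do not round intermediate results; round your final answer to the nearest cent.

PV of 2-year annuity: €45,700.00 × [1 − (1+0.077)^−2] / 0.077 = 81831.64659
Perpetuity value at year 2: €190,000.00 / 0.077 = 2467532.46753
PV of perpetuity: 2467532.46753 / (1+0.077)^2 = 2127313.36792
Total PV = 81831.64659 + 2127313.36792 = 2209145.01451

€2209145.01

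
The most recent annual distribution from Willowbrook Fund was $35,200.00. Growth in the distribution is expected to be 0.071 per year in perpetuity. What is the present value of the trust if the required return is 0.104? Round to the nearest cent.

D₁ = D₀ × (1 + g) = $35,200.00 × 1.071 = $37,699.2000
Growing perpetuity: P = D₁ / (r − g) = $37,699.2000 / (0.104 − 0.071) = $1,142,400.00

$1142400.00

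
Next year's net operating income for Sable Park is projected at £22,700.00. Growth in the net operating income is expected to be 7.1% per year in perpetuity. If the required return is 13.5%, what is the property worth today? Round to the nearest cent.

Growing perpetuity: P = D₁ / (r − g) = £22,700.0000 / (0.135 − 0.071) = £354,687.50

£354687.50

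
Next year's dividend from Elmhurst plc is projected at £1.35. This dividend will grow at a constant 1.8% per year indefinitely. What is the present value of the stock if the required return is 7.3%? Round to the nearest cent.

Growing perpetuity: P = D₁ / (r − g) = £1.3500 / (0.073 − 0.018) = £24.55

£24.55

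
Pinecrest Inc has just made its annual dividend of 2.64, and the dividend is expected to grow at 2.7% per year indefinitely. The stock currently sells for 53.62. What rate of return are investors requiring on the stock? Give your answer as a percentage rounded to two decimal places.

D₁ = 2.64 × 1.027 = 2.7113
P = D₁/(r − g) ⇒ r = D₁/P + g = 2.7113/53.62 + 0.027 = 0.050565 + 0.027 = 0.077565

7.76%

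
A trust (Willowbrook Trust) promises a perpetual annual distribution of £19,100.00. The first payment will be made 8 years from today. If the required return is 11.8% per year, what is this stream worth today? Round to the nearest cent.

£74141.05

Value at end of year 7: C / r = £19,100.00 / 0.118 = £161,864.4068
Discount to today: PV = £161,864.4068 / (1 + 0.118)^7 = £161,864.4068 / 2.183195 = £74,141.05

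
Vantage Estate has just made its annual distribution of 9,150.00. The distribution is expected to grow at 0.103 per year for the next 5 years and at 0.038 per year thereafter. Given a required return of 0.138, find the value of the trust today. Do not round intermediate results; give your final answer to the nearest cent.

122940.70

D_1 = 10092.45000
D_2 = 11131.97235
D_3 = 12278.56550
D_4 = 13543.25775
D_5 = 14938.21330
Terminal value at year 5: TV = D_5×(1+g_2)/(r−g_2) = 15505.86540/0.1 = 155058.65402
P_0 = D_1/(1+r)^1 + D_2/(1+r)^2 + D_3/(1+r)^3 + D_4/(1+r)^4 + D_5/(1+r)^5 + TV/(1+r)^5
    = 8868.58524 + 8595.82559 + 8331.45485 + 8075.21503 + 7826.85604 + 81242.76571 = 122940.70246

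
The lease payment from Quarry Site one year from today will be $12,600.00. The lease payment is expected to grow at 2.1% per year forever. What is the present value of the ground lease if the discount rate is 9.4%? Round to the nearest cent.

$172602.74

Growing perpetuity: P = D₁ / (r − g) = $12,600.0000 / (0.094 − 0.021) = $172,602.74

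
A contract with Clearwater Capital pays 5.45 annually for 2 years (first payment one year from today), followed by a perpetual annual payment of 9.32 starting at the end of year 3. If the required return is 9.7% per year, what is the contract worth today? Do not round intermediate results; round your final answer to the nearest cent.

PV of 2-year annuity: 5.45 × [1 − (1+0.097)^−2] / 0.097 = 9.49690
Perpetuity value at year 2: 9.32 / 0.097 = 96.08247
PV of perpetuity: 96.08247 / (1+0.097)^2 = 79.84191
Total PV = 9.49690 + 79.84191 = 89.33881

89.34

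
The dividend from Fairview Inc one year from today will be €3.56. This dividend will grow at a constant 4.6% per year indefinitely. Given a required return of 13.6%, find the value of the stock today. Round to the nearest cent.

Growing perpetuity: P = D₁ / (r − g) = €3.5600 / (0.136 − 0.046) = €39.56

€39.56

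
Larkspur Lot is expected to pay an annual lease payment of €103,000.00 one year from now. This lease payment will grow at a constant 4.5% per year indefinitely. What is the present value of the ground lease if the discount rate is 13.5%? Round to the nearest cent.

Growing perpetuity: P = D₁ / (r − g) = €103,000.0000 / (0.135 − 0.045) = €1,144,444.44

€1144444.44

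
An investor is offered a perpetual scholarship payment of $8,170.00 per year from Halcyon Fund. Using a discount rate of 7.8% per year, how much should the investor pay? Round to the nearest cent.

$104743.59

Level perpetuity: PV = C / r = $8,170.00 / 0.078 = $104,743.59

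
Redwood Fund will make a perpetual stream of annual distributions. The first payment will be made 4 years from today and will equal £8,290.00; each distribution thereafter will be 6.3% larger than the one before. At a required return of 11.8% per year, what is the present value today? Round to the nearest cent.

Value at end of year 3: C₁ / (r − g) = £8,290.00 / (0.118 − 0.063) = £150,727.2727
Discount to today: PV = £150,727.2727 / (1 + 0.118)^3 = £150,727.2727 / 1.397415 = £107,861.49

£107861.49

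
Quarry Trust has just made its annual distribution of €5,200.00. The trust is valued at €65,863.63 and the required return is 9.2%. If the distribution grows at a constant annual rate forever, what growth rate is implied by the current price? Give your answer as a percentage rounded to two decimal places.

P = D₀(1+g)/(r−g) ⇒ P(r−g) = D₀(1+g) ⇒ g(P+D₀) = P·r − D₀
g = (P·r − D₀)/(P + D₀) = (€65,863.63×0.092 − €5,200.00) / (€65,863.63 + €5,200.00) = 0.012094

1.21%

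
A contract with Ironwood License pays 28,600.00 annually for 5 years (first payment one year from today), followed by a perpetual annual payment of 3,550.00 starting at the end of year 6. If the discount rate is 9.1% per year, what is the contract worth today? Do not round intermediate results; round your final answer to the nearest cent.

136194.46

PV of 5-year annuity: 28,600.00 × [1 − (1+0.091)^−5] / 0.091 = 110955.98245
Perpetuity value at year 5: 3,550.00 / 0.091 = 39010.98901
PV of perpetuity: 39010.98901 / (1+0.091)^5 = 25238.48070
Total PV = 110955.98245 + 25238.48070 = 136194.46315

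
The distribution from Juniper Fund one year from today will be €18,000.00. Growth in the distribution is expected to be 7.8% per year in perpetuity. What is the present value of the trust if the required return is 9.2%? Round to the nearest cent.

Growing perpetuity: P = D₁ / (r − g) = €18,000.0000 / (0.092 − 0.078) = €1,285,714.29

€1285714.29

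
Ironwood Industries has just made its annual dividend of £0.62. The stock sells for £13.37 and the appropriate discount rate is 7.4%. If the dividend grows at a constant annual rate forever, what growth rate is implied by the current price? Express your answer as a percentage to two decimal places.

P = D₀(1+g)/(r−g) ⇒ P(r−g) = D₀(1+g) ⇒ g(P+D₀) = P·r − D₀
g = (P·r − D₀)/(P + D₀) = (£13.37×0.074 − £0.62) / (£13.37 + £0.62) = 0.026403

2.64%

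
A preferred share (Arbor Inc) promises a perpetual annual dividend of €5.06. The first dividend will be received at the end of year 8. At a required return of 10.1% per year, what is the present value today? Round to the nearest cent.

Value at end of year 7: C / r = €5.06 / 0.101 = €50.0990
Discount to today: PV = €50.0990 / (1 + 0.101)^7 = €50.0990 / 1.961152 = €25.55

€25.55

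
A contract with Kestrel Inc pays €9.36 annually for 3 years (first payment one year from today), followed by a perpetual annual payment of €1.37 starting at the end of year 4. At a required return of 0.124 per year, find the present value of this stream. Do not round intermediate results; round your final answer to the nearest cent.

PV of 3-year annuity: €9.36 × [1 − (1+0.124)^−3] / 0.124 = 22.32751
Perpetuity value at year 3: €1.37 / 0.124 = 11.04839
PV of perpetuity: 11.04839 / (1+0.124)^3 = 7.78036
Total PV = 22.32751 + 7.78036 = 30.10788

€30.11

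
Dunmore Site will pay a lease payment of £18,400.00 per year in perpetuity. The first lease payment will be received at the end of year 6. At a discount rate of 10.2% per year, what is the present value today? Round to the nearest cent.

Value at end of year 5: C / r = £18,400.00 / 0.102 = £180,392.1569
Discount to today: PV = £180,392.1569 / (1 + 0.102)^5 = £180,392.1569 / 1.625204 = £110,996.60

£110996.60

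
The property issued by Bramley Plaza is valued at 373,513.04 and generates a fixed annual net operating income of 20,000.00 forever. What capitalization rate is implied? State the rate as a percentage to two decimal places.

5.35%

P = C/r ⇒ r = C/P = 20,000.00/373,513.04 = 0.053546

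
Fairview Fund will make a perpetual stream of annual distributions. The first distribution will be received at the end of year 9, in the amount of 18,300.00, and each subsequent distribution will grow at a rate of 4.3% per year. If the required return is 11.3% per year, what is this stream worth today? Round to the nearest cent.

111017.57

Value at end of year 8: C₁ / (r − g) = 18,300.00 / (0.113 − 0.043) = 261,428.5714
Discount to today: PV = 261,428.5714 / (1 + 0.113)^8 = 261,428.5714 / 2.354840 = 111,017.57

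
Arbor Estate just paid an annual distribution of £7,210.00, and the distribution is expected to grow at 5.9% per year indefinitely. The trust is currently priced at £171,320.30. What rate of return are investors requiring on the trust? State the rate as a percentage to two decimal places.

D₁ = £7,210.00 × 1.059 = £7,635.3900
P = D₁/(r − g) ⇒ r = D₁/P + g = £7,635.3900/£171,320.30 + 0.059 = 0.044568 + 0.059 = 0.103568

10.36%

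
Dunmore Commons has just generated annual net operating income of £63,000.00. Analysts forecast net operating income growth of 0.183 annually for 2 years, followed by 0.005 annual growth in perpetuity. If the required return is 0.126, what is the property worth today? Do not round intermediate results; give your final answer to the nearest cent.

£713311.33

D_1 = 74529.00000
D_2 = 88167.80700
Terminal value at year 2: TV = D_2×(1+g_2)/(r−g_2) = 88608.64603/0.121 = 732302.85979
P_0 = D_1/(1+r)^1 + D_2/(1+r)^2 + TV/(1+r)^2
    = 66189.16519 + 69539.77124 + 577582.39748 = 713311.33391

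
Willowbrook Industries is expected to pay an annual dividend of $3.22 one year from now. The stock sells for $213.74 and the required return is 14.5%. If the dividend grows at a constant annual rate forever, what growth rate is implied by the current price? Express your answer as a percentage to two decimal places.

12.99%

P = D₁/(r−g) ⇒ g = r − D₁/P = 0.145 − $3.22/$213.74 = 0.129935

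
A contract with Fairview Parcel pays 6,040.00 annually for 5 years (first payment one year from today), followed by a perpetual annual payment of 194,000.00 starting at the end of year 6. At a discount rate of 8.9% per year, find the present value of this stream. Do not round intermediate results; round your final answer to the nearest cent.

1446775.52

PV of 5-year annuity: 6,040.00 × [1 − (1+0.089)^−5] / 0.089 = 23554.57849
Perpetuity value at year 5: 194,000.00 / 0.089 = 2179775.28090
PV of perpetuity: 2179775.28090 / (1+0.089)^5 = 1423220.93857
Total PV = 23554.57849 + 1423220.93857 = 1446775.51706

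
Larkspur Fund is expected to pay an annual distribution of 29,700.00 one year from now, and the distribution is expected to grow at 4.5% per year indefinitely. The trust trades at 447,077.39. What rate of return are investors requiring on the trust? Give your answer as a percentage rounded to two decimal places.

11.14%

P = D₁/(r − g) ⇒ r = D₁/P + g = 29,700.0000/447,077.39 + 0.045 = 0.066431 + 0.045 = 0.111431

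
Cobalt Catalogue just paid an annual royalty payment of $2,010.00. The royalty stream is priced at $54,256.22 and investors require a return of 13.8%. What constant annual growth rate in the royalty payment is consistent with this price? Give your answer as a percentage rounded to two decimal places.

P = D₀(1+g)/(r−g) ⇒ P(r−g) = D₀(1+g) ⇒ g(P+D₀) = P·r − D₀
g = (P·r − D₀)/(P + D₀) = ($54,256.22×0.138 − $2,010.00) / ($54,256.22 + $2,010.00) = 0.097347

9.73%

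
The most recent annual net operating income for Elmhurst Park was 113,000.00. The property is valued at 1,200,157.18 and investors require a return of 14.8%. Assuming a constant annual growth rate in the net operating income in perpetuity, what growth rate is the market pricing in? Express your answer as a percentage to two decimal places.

P = D₀(1+g)/(r−g) ⇒ P(r−g) = D₀(1+g) ⇒ g(P+D₀) = P·r − D₀
g = (P·r − D₀)/(P + D₀) = (1,200,157.18×0.148 − 113,000.00) / (1,200,157.18 + 113,000.00) = 0.049212

4.92%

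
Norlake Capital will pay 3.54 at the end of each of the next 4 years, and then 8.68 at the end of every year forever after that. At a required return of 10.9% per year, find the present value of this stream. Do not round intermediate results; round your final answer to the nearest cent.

PV of 4-year annuity: 3.54 × [1 − (1+0.109)^−4] / 0.109 = 11.00615
Perpetuity value at year 4: 8.68 / 0.109 = 79.63303
PV of perpetuity: 79.63303 / (1+0.109)^4 = 52.64620
Total PV = 11.00615 + 52.64620 = 63.65235

63.65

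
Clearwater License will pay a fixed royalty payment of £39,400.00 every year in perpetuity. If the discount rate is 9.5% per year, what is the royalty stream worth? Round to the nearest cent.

£414736.84

Level perpetuity: PV = C / r = £39,400.00 / 0.095 = £414,736.84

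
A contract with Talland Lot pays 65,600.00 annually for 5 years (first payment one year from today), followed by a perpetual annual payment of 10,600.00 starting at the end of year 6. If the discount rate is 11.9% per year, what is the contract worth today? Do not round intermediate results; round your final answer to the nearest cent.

287830.47

PV of 5-year annuity: 65,600.00 × [1 − (1+0.119)^−5] / 0.119 = 237060.31274
Perpetuity value at year 5: 10,600.00 / 0.119 = 89075.63025
PV of perpetuity: 89075.63025 / (1+0.119)^5 = 50770.15289
Total PV = 237060.31274 + 50770.15289 = 287830.46563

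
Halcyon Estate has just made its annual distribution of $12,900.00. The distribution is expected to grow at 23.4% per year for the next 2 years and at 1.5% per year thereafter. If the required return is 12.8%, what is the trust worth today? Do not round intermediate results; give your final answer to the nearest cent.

$168222.83

D_1 = 15918.60000
D_2 = 19643.55240
Terminal value at year 2: TV = D_2×(1+g_2)/(r−g_2) = 19938.20569/0.113 = 176444.29811
P_0 = D_1/(1+r)^1 + D_2/(1+r)^2 + TV/(1+r)^2
    = 14112.23404 + 15438.38370 + 138672.20753 = 168222.82527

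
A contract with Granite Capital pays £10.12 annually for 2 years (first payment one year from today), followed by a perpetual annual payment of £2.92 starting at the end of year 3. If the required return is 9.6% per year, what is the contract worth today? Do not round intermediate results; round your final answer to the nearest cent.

PV of 2-year annuity: £10.12 × [1 − (1+0.096)^−2] / 0.096 = 17.65837
Perpetuity value at year 2: £2.92 / 0.096 = 30.41667
PV of perpetuity: 30.41667 / (1+0.096)^2 = 25.32156
Total PV = 17.65837 + 25.32156 = 42.97994

£42.98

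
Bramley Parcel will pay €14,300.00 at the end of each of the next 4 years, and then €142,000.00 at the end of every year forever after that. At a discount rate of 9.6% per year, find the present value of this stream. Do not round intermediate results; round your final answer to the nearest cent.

PV of 4-year annuity: €14,300.00 × [1 − (1+0.096)^−4] / 0.096 = 45724.37313
Perpetuity value at year 4: €142,000.00 / 0.096 = 1479166.66667
PV of perpetuity: 1479166.66667 / (1+0.096)^4 = 1025120.44400
Total PV = 45724.37313 + 1025120.44400 = 1070844.81713

€1070844.82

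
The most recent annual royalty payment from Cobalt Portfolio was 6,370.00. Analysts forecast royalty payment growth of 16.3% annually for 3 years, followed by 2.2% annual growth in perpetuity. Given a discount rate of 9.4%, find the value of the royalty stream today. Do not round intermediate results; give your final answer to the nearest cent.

130252.35

D_1 = 7408.31000
D_2 = 8615.86453
D_3 = 10020.25045
Terminal value at year 3: TV = D_3×(1+g_2)/(r−g_2) = 10240.69596/0.072 = 142231.88831
P_0 = D_1/(1+r)^1 + D_2/(1+r)^2 + D_3/(1+r)^3 + TV/(1+r)^3
    = 6771.76417 + 7198.86812 + 7652.91008 + 108628.80698 = 130252.34935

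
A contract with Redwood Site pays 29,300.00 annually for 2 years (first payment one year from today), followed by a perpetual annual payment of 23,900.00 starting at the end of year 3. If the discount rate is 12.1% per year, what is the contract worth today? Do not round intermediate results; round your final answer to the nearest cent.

PV of 2-year annuity: 29,300.00 × [1 − (1+0.121)^−2] / 0.121 = 49453.50343
Perpetuity value at year 2: 23,900.00 / 0.121 = 197520.66116
PV of perpetuity: 197520.66116 / (1+0.121)^2 = 157181.45529
Total PV = 49453.50343 + 157181.45529 = 206634.95872

206634.96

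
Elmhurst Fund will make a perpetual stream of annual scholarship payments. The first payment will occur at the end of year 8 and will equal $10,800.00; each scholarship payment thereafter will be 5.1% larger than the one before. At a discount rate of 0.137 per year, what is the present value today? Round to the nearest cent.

Value at end of year 7: C₁ / (r − g) = $10,800.00 / (0.137 − 0.051) = $125,581.3953
Discount to today: PV = $125,581.3953 / (1 + 0.137)^7 = $125,581.3953 / 2.456537 = $51,121.32

$51121.32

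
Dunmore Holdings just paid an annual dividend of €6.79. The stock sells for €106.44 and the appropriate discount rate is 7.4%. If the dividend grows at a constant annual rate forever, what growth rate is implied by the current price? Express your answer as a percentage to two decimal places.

0.96%

P = D₀(1+g)/(r−g) ⇒ P(r−g) = D₀(1+g) ⇒ g(P+D₀) = P·r − D₀
g = (P·r − D₀)/(P + D₀) = (€106.44×0.074 − €6.79) / (€106.44 + €6.79) = 0.009596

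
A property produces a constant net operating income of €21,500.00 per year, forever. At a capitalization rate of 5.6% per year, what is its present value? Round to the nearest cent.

€383928.57

Level perpetuity: PV = C / r = €21,500.00 / 0.056 = €383,928.57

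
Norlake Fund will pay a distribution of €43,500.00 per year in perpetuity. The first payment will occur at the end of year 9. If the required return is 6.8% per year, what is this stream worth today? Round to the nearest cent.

Value at end of year 8: C / r = €43,500.00 / 0.068 = €639,705.8824
Discount to today: PV = €639,705.8824 / (1 + 0.068)^8 = €639,705.8824 / 1.692661 = €377,929.09

€377929.09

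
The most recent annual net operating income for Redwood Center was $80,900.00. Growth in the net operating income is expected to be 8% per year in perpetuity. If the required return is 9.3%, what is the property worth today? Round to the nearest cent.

D₁ = D₀ × (1 + g) = $80,900.00 × 1.08 = $87,372.0000
Growing perpetuity: P = D₁ / (r − g) = $87,372.0000 / (0.093 − 0.08) = $6,720,923.08

$6720923.08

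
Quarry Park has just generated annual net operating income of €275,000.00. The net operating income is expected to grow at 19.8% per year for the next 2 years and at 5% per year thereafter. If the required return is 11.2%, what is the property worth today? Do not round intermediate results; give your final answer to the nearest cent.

D_1 = 329450.00000
D_2 = 394681.10000
Terminal value at year 2: TV = D_2×(1+g_2)/(r−g_2) = 414415.15500/0.062 = 6684115.40323
P_0 = D_1/(1+r)^1 + D_2/(1+r)^2 + TV/(1+r)^2
    = 296267.98561 + 319180.79745 + 5405481.24711 = 6020930.03017

€6020930.03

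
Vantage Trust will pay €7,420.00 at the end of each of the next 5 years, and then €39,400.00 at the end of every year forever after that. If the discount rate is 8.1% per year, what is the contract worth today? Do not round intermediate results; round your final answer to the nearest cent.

€359068.71

PV of 5-year annuity: €7,420.00 × [1 − (1+0.081)^−5] / 0.081 = 29547.98974
Perpetuity value at year 5: €39,400.00 / 0.081 = 486419.75309
PV of perpetuity: 486419.75309 / (1+0.081)^5 = 329520.72402
Total PV = 29547.98974 + 329520.72402 = 359068.71376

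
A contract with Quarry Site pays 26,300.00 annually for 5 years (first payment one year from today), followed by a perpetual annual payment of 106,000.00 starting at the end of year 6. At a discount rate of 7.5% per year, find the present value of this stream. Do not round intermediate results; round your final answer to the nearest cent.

1090876.31

PV of 5-year annuity: 26,300.00 × [1 − (1+0.075)^−5] / 0.075 = 106406.77292
Perpetuity value at year 5: 106,000.00 / 0.075 = 1413333.33333
PV of perpetuity: 1413333.33333 / (1+0.075)^5 = 984469.53372
Total PV = 106406.77292 + 984469.53372 = 1090876.30664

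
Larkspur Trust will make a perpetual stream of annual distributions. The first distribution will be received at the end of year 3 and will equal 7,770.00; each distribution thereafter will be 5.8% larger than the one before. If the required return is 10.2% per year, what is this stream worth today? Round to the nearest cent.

145413.64

Value at end of year 2: C₁ / (r − g) = 7,770.00 / (0.102 − 0.058) = 176,590.9091
Discount to today: PV = 176,590.9091 / (1 + 0.102)^2 = 176,590.9091 / 1.214404 = 145,413.64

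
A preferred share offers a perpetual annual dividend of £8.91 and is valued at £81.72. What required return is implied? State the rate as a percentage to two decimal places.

P = C/r ⇒ r = C/P = £8.91/£81.72 = 0.109031

10.90%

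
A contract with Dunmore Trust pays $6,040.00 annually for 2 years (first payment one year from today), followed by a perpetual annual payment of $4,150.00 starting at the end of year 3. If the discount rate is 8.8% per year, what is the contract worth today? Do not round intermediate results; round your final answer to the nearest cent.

PV of 2-year annuity: $6,040.00 × [1 − (1+0.088)^−2] / 0.088 = 10653.92517
Perpetuity value at year 2: $4,150.00 / 0.088 = 47159.09091
PV of perpetuity: 47159.09091 / (1+0.088)^2 = 39838.92709
Total PV = 10653.92517 + 39838.92709 = 50492.85226

$50492.85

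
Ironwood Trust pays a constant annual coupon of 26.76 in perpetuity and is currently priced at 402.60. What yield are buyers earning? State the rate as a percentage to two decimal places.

6.65%

P = C/r ⇒ r = C/P = 26.76/402.60 = 0.066468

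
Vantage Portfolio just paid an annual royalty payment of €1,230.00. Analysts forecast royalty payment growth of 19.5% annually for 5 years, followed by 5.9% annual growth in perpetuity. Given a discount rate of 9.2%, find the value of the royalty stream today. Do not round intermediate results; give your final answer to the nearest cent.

D_1 = 1469.85000
D_2 = 1756.47075
D_3 = 2098.98255
D_4 = 2508.28414
D_5 = 2997.39955
Terminal value at year 5: TV = D_5×(1+g_2)/(r−g_2) = 3174.24612/0.033 = 96189.27649
P_0 = D_1/(1+r)^1 + D_2/(1+r)^2 + D_3/(1+r)^3 + D_4/(1+r)^4 + D_5/(1+r)^5 + TV/(1+r)^5
    = 1346.01648 + 1472.97591 + 1611.91046 + 1763.94963 + 1930.32949 + 61946.02825 = 70071.21022

€70071.21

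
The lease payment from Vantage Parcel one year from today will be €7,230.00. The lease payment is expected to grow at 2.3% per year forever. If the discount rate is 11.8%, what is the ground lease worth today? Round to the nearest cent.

€76105.26

Growing perpetuity: P = D₁ / (r − g) = €7,230.0000 / (0.118 − 0.023) = €76,105.26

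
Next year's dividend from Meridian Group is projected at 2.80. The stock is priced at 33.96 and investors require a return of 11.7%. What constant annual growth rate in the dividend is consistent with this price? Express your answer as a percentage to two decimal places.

3.46%

P = D₁/(r−g) ⇒ g = r − D₁/P = 0.117 − 2.80/33.96 = 0.034550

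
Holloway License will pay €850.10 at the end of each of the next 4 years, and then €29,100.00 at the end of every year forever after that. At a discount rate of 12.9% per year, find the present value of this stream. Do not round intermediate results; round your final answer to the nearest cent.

€141377.99

PV of 4-year annuity: €850.10 × [1 − (1+0.129)^−4] / 0.129 = 2533.86092
Perpetuity value at year 4: €29,100.00 / 0.129 = 225581.39535
PV of perpetuity: 225581.39535 / (1+0.129)^4 = 138844.12599
Total PV = 2533.86092 + 138844.12599 = 141377.98691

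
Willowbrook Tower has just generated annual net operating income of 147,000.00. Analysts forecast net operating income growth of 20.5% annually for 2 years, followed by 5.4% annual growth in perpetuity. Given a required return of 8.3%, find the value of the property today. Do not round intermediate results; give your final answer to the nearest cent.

6959741.14

D_1 = 177135.00000
D_2 = 213447.67500
Terminal value at year 2: TV = D_2×(1+g_2)/(r−g_2) = 224973.84945/0.029 = 7757718.94655
P_0 = D_1/(1+r)^1 + D_2/(1+r)^2 + TV/(1+r)^2
    = 163559.55679 + 181984.54841 + 6614197.03531 = 6959741.14051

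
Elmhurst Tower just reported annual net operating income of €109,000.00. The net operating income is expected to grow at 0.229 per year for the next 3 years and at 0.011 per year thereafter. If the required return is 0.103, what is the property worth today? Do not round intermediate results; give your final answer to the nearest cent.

D_1 = 133961.00000
D_2 = 164638.06900
D_3 = 202340.18680
Terminal value at year 3: TV = D_3×(1+g_2)/(r−g_2) = 204565.92886/0.092 = 2223542.70495
P_0 = D_1/(1+r)^1 + D_2/(1+r)^2 + D_3/(1+r)^3 + TV/(1+r)^3
    = 121451.49592 + 135325.37487 + 150784.12123 + 1656986.37572 = 2064547.36775

€2064547.37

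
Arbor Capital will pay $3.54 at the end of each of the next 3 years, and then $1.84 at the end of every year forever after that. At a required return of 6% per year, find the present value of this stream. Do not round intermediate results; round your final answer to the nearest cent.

$35.21

PV of 3-year annuity: $3.54 × [1 − (1+0.06)^−3] / 0.06 = 9.46246
Perpetuity value at year 3: $1.84 / 0.06 = 30.66667
PV of perpetuity: 30.66667 / (1+0.06)^3 = 25.74832
Total PV = 9.46246 + 25.74832 = 35.21079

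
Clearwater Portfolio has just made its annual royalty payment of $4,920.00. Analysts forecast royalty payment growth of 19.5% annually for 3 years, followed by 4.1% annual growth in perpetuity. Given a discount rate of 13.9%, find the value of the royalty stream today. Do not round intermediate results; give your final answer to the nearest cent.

D_1 = 5879.40000
D_2 = 7025.88300
D_3 = 8395.93018
Terminal value at year 3: TV = D_3×(1+g_2)/(r−g_2) = 8740.16332/0.098 = 89185.34003
P_0 = D_1/(1+r)^1 + D_2/(1+r)^2 + D_3/(1+r)^3 + TV/(1+r)^3
    = 5161.89640 + 5415.68586 + 5681.95312 + 60356.25715 = 76615.79254

$76615.79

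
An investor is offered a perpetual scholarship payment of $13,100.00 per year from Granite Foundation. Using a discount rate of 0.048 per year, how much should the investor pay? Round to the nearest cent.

$272916.67

Level perpetuity: PV = C / r = $13,100.00 / 0.048 = $272,916.67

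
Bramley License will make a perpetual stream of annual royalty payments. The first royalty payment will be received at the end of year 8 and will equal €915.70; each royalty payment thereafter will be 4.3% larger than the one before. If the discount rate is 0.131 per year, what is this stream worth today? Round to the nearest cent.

Value at end of year 7: C₁ / (r − g) = €915.70 / (0.131 − 0.043) = €10,405.6818
Discount to today: PV = €10,405.6818 / (1 + 0.131)^7 = €10,405.6818 / 2.367218 = €4,395.74

€4395.74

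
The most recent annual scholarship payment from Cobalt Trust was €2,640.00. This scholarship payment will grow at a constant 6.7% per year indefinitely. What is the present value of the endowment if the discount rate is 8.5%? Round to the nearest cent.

D₁ = D₀ × (1 + g) = €2,640.00 × 1.067 = €2,816.8800
Growing perpetuity: P = D₁ / (r − g) = €2,816.8800 / (0.085 − 0.067) = €156,493.33

€156493.33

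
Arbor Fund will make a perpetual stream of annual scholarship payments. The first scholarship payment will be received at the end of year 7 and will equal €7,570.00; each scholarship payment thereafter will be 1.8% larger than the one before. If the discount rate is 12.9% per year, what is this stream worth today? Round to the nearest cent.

€32931.33

Value at end of year 6: C₁ / (r − g) = €7,570.00 / (0.129 − 0.018) = €68,198.1982
Discount to today: PV = €68,198.1982 / (1 + 0.129)^6 = €68,198.1982 / 2.070922 = €32,931.33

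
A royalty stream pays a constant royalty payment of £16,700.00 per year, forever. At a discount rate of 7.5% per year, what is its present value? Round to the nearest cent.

£222666.67

Level perpetuity: PV = C / r = £16,700.00 / 0.075 = £222,666.67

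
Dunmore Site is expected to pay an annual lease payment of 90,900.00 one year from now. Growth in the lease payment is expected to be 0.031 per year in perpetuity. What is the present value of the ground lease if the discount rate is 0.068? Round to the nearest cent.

Growing perpetuity: P = D₁ / (r − g) = 90,900.0000 / (0.068 − 0.031) = 2,456,756.76

2456756.76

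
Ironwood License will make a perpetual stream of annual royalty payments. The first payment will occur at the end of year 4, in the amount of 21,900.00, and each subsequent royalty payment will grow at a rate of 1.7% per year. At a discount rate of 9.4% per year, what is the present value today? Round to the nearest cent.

217220.81

Value at end of year 3: C₁ / (r − g) = 21,900.00 / (0.094 − 0.017) = 284,415.5844
Discount to today: PV = 284,415.5844 / (1 + 0.094)^3 = 284,415.5844 / 1.309339 = 217,220.81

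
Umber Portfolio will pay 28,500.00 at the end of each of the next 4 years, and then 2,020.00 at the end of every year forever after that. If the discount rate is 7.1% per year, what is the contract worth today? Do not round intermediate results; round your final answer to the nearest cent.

117941.95

PV of 4-year annuity: 28,500.00 × [1 − (1+0.071)^−4] / 0.071 = 96317.99053
Perpetuity value at year 4: 2,020.00 / 0.071 = 28450.70423
PV of perpetuity: 28450.70423 / (1+0.071)^4 = 21623.95542
Total PV = 96317.99053 + 21623.95542 = 117941.94596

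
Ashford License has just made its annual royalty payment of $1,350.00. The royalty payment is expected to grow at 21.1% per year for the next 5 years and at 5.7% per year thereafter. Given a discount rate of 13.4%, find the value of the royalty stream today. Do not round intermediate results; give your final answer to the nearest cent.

D_1 = 1634.85000
D_2 = 1979.80335
D_3 = 2397.54186
D_4 = 2903.42319
D_5 = 3516.04548
Terminal value at year 5: TV = D_5×(1+g_2)/(r−g_2) = 3716.46007/0.077 = 48265.71525
P_0 = D_1/(1+r)^1 + D_2/(1+r)^2 + D_3/(1+r)^3 + D_4/(1+r)^4 + D_5/(1+r)^5 + TV/(1+r)^5
    = 1441.66667 + 1539.55761 + 1644.09548 + 1755.73159 + 1874.94793 + 25737.92160 = 33993.92087

$33993.92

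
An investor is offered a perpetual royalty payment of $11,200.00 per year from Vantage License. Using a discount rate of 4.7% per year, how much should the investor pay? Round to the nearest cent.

$238297.87

Level perpetuity: PV = C / r = $11,200.00 / 0.047 = $238,297.87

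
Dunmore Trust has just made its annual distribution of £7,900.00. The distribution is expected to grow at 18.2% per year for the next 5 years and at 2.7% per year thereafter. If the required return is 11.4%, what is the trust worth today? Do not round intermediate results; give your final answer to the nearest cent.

£172761.90

D_1 = 9337.80000
D_2 = 11037.27960
D_3 = 13046.06449
D_4 = 15420.44822
D_5 = 18226.96980
Terminal value at year 5: TV = D_5×(1+g_2)/(r−g_2) = 18719.09799/0.087 = 215162.04581
P_0 = D_1/(1+r)^1 + D_2/(1+r)^2 + D_3/(1+r)^3 + D_4/(1+r)^4 + D_5/(1+r)^5 + TV/(1+r)^5
    = 8382.22621 + 8893.88814 + 9436.78256 + 10012.81597 + 10624.01120 + 125412.17818 = 172761.90226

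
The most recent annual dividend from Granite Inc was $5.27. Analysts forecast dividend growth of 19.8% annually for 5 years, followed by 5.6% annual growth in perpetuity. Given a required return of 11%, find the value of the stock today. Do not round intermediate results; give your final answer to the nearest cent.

$184.24

D_1 = 6.31346
D_2 = 7.56353
D_3 = 9.06110
D_4 = 10.85520
D_5 = 13.00453
Terminal value at year 5: TV = D_5×(1+g_2)/(r−g_2) = 13.73279/0.054 = 254.31084
P_0 = D_1/(1+r)^1 + D_2/(1+r)^2 + D_3/(1+r)^3 + D_4/(1+r)^4 + D_5/(1+r)^5 + TV/(1+r)^5
    = 5.68780 + 6.13873 + 6.62540 + 7.15066 + 7.71756 + 150.92110 = 184.24125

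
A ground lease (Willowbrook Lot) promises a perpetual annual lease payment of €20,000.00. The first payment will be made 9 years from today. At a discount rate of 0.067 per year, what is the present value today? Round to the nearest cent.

€177680.53

Value at end of year 8: C / r = €20,000.00 / 0.067 = €298,507.4627
Discount to today: PV = €298,507.4627 / (1 + 0.067)^8 = €298,507.4627 / 1.680023 = €177,680.53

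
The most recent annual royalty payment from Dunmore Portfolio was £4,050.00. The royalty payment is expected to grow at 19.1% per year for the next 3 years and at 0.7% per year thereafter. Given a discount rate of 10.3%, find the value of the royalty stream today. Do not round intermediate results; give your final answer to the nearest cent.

£67677.66

D_1 = 4823.55000
D_2 = 5744.84805
D_3 = 6842.11403
Terminal value at year 3: TV = D_3×(1+g_2)/(r−g_2) = 6890.00883/0.096 = 71770.92527
P_0 = D_1/(1+r)^1 + D_2/(1+r)^2 + D_3/(1+r)^3 + TV/(1+r)^3
    = 4373.11877 + 4722.01673 + 5098.75061 + 53483.76943 = 67677.65553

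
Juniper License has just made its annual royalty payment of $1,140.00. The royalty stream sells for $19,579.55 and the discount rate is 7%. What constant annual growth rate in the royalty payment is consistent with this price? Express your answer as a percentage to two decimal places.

1.11%

P = D₀(1+g)/(r−g) ⇒ P(r−g) = D₀(1+g) ⇒ g(P+D₀) = P·r − D₀
g = (P·r − D₀)/(P + D₀) = ($19,579.55×0.07 − $1,140.00) / ($19,579.55 + $1,140.00) = 0.011128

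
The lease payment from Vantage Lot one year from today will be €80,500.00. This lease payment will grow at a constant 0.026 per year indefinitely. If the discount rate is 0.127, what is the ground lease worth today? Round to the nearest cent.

€797029.70

Growing perpetuity: P = D₁ / (r − g) = €80,500.0000 / (0.127 − 0.026) = €797,029.70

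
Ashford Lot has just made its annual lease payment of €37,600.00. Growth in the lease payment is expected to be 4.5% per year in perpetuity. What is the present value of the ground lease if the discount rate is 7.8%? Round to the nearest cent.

€1190666.67

D₁ = D₀ × (1 + g) = €37,600.00 × 1.045 = €39,292.0000
Growing perpetuity: P = D₁ / (r − g) = €39,292.0000 / (0.078 − 0.045) = €1,190,666.67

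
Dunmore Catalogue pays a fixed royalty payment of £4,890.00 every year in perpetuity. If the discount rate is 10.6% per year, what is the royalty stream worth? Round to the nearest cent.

£46132.08

Level perpetuity: PV = C / r = £4,890.00 / 0.106 = £46,132.08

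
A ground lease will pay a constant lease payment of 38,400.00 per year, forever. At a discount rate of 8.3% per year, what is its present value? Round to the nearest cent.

Level perpetuity: PV = C / r = 38,400.00 / 0.083 = 462,650.60

462650.60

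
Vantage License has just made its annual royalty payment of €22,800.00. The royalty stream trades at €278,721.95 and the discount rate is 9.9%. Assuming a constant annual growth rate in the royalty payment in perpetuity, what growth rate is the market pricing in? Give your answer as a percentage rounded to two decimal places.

1.59%

P = D₀(1+g)/(r−g) ⇒ P(r−g) = D₀(1+g) ⇒ g(P+D₀) = P·r − D₀
g = (P·r − D₀)/(P + D₀) = (€278,721.95×0.099 − €22,800.00) / (€278,721.95 + €22,800.00) = 0.015898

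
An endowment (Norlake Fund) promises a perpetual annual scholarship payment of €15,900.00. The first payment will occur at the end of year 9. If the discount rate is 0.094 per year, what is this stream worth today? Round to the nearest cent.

Value at end of year 8: C / r = €15,900.00 / 0.094 = €169,148.9362
Discount to today: PV = €169,148.9362 / (1 + 0.094)^8 = €169,148.9362 / 2.051817 = €82,438.62

€82438.62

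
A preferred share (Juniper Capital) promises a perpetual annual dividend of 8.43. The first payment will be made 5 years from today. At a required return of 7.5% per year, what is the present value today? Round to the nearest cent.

84.17

Value at end of year 4: C / r = 8.43 / 0.075 = 112.4000
Discount to today: PV = 112.4000 / (1 + 0.075)^4 = 112.4000 / 1.335469 = 84.17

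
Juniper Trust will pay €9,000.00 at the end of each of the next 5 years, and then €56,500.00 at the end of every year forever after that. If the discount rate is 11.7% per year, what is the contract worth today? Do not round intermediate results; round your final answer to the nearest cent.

PV of 5-year annuity: €9,000.00 × [1 − (1+0.117)^−5] / 0.117 = 32685.55589
Perpetuity value at year 5: €56,500.00 / 0.117 = 482905.98291
PV of perpetuity: 482905.98291 / (1+0.117)^5 = 277713.32647
Total PV = 32685.55589 + 277713.32647 = 310398.88237

€310398.88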